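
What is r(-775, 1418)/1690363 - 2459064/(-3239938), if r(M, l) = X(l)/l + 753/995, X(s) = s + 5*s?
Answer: 2067974514167007/2724643980453265 ≈ 0.75899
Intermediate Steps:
X(s) = 6*s
r(M, l) = 6723/995 (r(M, l) = (6*l)/l + 753/995 = 6 + 753*(1/995) = 6 + 753/995 = 6723/995)
r(-775, 1418)/1690363 - 2459064/(-3239938) = (6723/995)/1690363 - 2459064/(-3239938) = (6723/995)*(1/1690363) - 2459064*(-1/3239938) = 6723/1681911185 + 1229532/1619969 = 2067974514167007/2724643980453265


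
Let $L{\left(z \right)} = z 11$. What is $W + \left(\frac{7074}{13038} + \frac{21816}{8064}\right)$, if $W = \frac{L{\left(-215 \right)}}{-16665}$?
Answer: $\frac{249976669}{73742928} \approx 3.3898$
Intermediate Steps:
$L{\left(z \right)} = 11 z$
$W = \frac{43}{303}$ ($W = \frac{11 \left(-215\right)}{-16665} = \left(-2365\right) \left(- \frac{1}{16665}\right) = \frac{43}{303} \approx 0.14191$)
$W + \left(\frac{7074}{13038} + \frac{21816}{8064}\right) = \frac{43}{303} + \left(\frac{7074}{13038} + \frac{21816}{8064}\right) = \frac{43}{303} + \left(7074 \cdot \frac{1}{13038} + 21816 \cdot \frac{1}{8064}\right) = \frac{43}{303} + \left(\frac{1179}{2173} + \frac{303}{112}\right) = \frac{43}{303} + \frac{790467}{243376} = \frac{249976669}{73742928}$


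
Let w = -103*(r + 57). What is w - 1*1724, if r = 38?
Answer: -11509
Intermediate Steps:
w = -9785 (w = -103*(38 + 57) = -103*95 = -9785)
w - 1*1724 = -9785 - 1*1724 = -9785 - 1724 = -11509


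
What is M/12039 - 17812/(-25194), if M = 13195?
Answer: 30381861/16850587 ≈ 1.8030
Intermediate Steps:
M/12039 - 17812/(-25194) = 13195/12039 - 17812/(-25194) = 13195*(1/12039) - 17812*(-1/25194) = 13195/12039 + 8906/12597 = 30381861/16850587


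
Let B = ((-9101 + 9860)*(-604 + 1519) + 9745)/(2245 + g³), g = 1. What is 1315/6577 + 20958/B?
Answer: 155258211443/2315860355 ≈ 67.041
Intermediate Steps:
B = 352115/1123 (B = ((-9101 + 9860)*(-604 + 1519) + 9745)/(2245 + 1³) = (759*915 + 9745)/(2245 + 1) = (694485 + 9745)/2246 = 704230*(1/2246) = 352115/1123 ≈ 313.55)
1315/6577 + 20958/B = 1315/6577 + 20958/(352115/1123) = 1315*(1/6577) + 20958*(1123/352115) = 1315/6577 + 23535834/352115 = 155258211443/2315860355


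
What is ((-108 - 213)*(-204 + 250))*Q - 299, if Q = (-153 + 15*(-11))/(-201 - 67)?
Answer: -1193930/67 ≈ -17820.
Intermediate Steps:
Q = 159/134 (Q = (-153 - 165)/(-268) = -318*(-1/268) = 159/134 ≈ 1.1866)
((-108 - 213)*(-204 + 250))*Q - 299 = ((-108 - 213)*(-204 + 250))*(159/134) - 299 = -321*46*(159/134) - 299 = -14766*159/134 - 299 = -1173897/67 - 299 = -1193930/67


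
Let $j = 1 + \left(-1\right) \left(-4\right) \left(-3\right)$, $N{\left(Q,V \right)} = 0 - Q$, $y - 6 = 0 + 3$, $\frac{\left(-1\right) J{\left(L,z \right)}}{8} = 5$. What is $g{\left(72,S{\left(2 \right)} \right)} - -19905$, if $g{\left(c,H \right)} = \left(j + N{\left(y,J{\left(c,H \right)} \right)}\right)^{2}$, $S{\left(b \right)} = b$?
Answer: $20305$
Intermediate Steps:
$J{\left(L,z \right)} = -40$ ($J{\left(L,z \right)} = \left(-8\right) 5 = -40$)
$y = 9$ ($y = 6 + \left(0 + 3\right) = 6 + 3 = 9$)
$N{\left(Q,V \right)} = - Q$
$j = -11$ ($j = 1 + 4 \left(-3\right) = 1 - 12 = -11$)
$g{\left(c,H \right)} = 400$ ($g{\left(c,H \right)} = \left(-11 - 9\right)^{2} = \left(-20\right)^{2} = 400$)
$g{\left(72,S{\left(2 \right)} \right)} - -19905 = 400 - -19905 = 400 + 19905 = 20305$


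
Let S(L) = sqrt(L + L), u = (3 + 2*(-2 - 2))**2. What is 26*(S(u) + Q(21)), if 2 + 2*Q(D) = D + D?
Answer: 520 + 130*sqrt(2) ≈ 703.85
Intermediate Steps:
u = 25 (u = (3 + 2*(-4))**2 = (3 - 8)**2 = (-5)**2 = 25)
Q(D) = -1 + D (Q(D) = -1 + (D + D)/2 = -1 + (2*D)/2 = -1 + D)
S(L) = sqrt(2)*sqrt(L) (S(L) = sqrt(2*L) = sqrt(2)*sqrt(L))
26*(S(u) + Q(21)) = 26*(sqrt(2)*sqrt(25) + (-1 + 21)) = 26*(sqrt(2)*5 + 20) = 26*(5*sqrt(2) + 20) = 26*(20 + 5*sqrt(2)) = 520 + 130*sqrt(2)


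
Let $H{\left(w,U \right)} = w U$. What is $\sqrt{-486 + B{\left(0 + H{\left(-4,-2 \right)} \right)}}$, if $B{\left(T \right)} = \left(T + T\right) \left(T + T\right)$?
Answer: $i \sqrt{230} \approx 15.166 i$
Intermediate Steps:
$H{\left(w,U \right)} = U w$
$B{\left(T \right)} = 4 T^{2}$ ($B{\left(T \right)} = 2 T 2 T = 4 T^{2}$)
$\sqrt{-486 + B{\left(0 + H{\left(-4,-2 \right)} \right)}} = \sqrt{-486 + 4 \left(0 - -8\right)^{2}} = \sqrt{-486 + 4 \left(0 + 8\right)^{2}} = \sqrt{-486 + 4 \cdot 8^{2}} = \sqrt{-486 + 4 \cdot 64} = \sqrt{-486 + 256} = \sqrt{-230} = i \sqrt{230}$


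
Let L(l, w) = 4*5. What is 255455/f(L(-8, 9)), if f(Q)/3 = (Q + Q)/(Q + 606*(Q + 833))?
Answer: 13205439679/12 ≈ 1.1005e+9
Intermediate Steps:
L(l, w) = 20
f(Q) = 6*Q/(504798 + 607*Q) (f(Q) = 3*((Q + Q)/(Q + 606*(Q + 833))) = 3*((2*Q)/(Q + 606*(833 + Q))) = 3*((2*Q)/(Q + (504798 + 606*Q))) = 3*((2*Q)/(504798 + 607*Q)) = 3*(2*Q/(504798 + 607*Q)) = 6*Q/(504798 + 607*Q))
255455/f(L(-8, 9)) = 255455/((6*20/(504798 + 607*20))) = 255455/((6*20/(504798 + 12140))) = 255455/((6*20/516938)) = 255455/((6*20*(1/516938))) = 255455/(60/258469) = 255455*(258469/60) = 13205439679/12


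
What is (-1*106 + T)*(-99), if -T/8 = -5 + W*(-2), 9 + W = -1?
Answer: 22374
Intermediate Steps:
W = -10 (W = -9 - 1 = -10)
T = -120 (T = -8*(-5 - 10*(-2)) = -8*(-5 + 20) = -8*15 = -120)
(-1*106 + T)*(-99) = (-1*106 - 120)*(-99) = (-106 - 120)*(-99) = -226*(-99) = 22374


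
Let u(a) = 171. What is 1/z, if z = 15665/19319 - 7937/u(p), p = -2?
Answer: -3303549/150656188 ≈ -0.021928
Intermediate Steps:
z = -150656188/3303549 (z = 15665/19319 - 7937/171 = -150656188/3303549 ≈ -45.604)
1/z = 1/(-150656188/3303549) = -3303549/150656188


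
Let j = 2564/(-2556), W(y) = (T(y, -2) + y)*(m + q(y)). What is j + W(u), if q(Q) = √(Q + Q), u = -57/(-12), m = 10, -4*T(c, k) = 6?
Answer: 40253/1278 + 13*√38/8 ≈ 41.514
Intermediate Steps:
T(c, k) = -3/2 (T(c, k) = -¼*6 = -3/2)
u = 19/4 (u = -57*(-1/12) = 19/4 ≈ 4.7500)
q(Q) = √2*√Q (q(Q) = √(2*Q) = √2*√Q)
W(y) = (10 + √2*√y)*(-3/2 + y) (W(y) = (-3/2 + y)*(10 + √2*√y) = (10 + √2*√y)*(-3/2 + y))
j = -641/639 (j = 2564*(-1/2556) = -641/639 ≈ -1.0031)
j + W(u) = -641/639 + (-15 + 10*(19/4) + √2*(19/4)^(3/2) - 3*√2*√(19/4)/2) = -641/639 + (-15 + 95/2 + √2*(19*√19/8) - 3*√2*√19/2/2) = -641/639 + (-15 + 95/2 + 19*√38/8 - 3*√38/4) = -641/639 + (65/2 + 13*√38/8) = 40253/1278 + 13*√38/8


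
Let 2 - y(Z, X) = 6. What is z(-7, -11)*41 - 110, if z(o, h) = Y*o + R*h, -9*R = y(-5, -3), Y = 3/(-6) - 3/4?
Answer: 1739/36 ≈ 48.306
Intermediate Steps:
y(Z, X) = -4 (y(Z, X) = 2 - 1*6 = 2 - 6 = -4)
Y = -5/4 (Y = 3*(-⅙) - 3*¼ = -½ - ¾ = -5/4 ≈ -1.2500)
R = 4/9 (R = -⅑*(-4) = 4/9 ≈ 0.44444)
z(o, h) = -5*o/4 + 4*h/9
z(-7, -11)*41 - 110 = (-5/4*(-7) + (4/9)*(-11))*41 - 110 = (35/4 - 44/9)*41 - 110 = (139/36)*41 - 110 = 5699/36 - 110 = 1739/36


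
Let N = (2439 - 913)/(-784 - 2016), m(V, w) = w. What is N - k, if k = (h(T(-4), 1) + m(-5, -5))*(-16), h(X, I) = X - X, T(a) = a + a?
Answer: -16109/200 ≈ -80.545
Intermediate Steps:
T(a) = 2*a
h(X, I) = 0
N = -109/200 (N = 1526/(-2800) = 1526*(-1/2800) = -109/200 ≈ -0.54500)
k = 80 (k = (0 - 5)*(-16) = -5*(-16) = 80)
N - k = -109/200 - 1*80 = -109/200 - 80 = -16109/200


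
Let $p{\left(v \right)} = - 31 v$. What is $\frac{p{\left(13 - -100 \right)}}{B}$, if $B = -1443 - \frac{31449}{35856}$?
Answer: $\frac{41867856}{17257219} \approx 2.4261$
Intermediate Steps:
$B = - \frac{17257219}{11952}$ ($B = -1443 - 31449 \cdot \frac{1}{35856} = -1443 - \frac{10483}{11952} = - \frac{17257219}{11952} \approx -1443.9$)
$\frac{p{\left(13 - -100 \right)}}{B} = \frac{\left(-31\right) \left(13 - -100\right)}{- \frac{17257219}{11952}} = - 31 \left(13 + 100\right) \left(- \frac{11952}{17257219}\right) = \left(-31\right) 113 \left(- \frac{11952}{17257219}\right) = \left(-3503\right) \left(- \frac{11952}{17257219}\right) = \frac{41867856}{17257219}$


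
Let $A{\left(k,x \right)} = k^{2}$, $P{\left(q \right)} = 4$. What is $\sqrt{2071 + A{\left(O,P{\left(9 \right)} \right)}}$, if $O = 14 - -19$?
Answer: $2 \sqrt{790} \approx 56.214$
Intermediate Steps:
$O = 33$ ($O = 14 + 19 = 33$)
$\sqrt{2071 + A{\left(O,P{\left(9 \right)} \right)}} = \sqrt{2071 + 33^{2}} = \sqrt{2071 + 1089} = \sqrt{3160} = 2 \sqrt{790}$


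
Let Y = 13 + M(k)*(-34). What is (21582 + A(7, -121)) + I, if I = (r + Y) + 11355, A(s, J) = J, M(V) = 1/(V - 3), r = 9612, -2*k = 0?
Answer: 127357/3 ≈ 42452.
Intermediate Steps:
k = 0 (k = -½*0 = 0)
M(V) = 1/(-3 + V)
Y = 73/3 (Y = 13 - 34/(-3 + 0) = 13 - 34/(-3) = 13 - ⅓*(-34) = 13 + 34/3 = 73/3 ≈ 24.333)
I = 62974/3 (I = (9612 + 73/3) + 11355 = 28909/3 + 11355 = 62974/3 ≈ 20991.)
(21582 + A(7, -121)) + I = (21582 - 121) + 62974/3 = 21461 + 62974/3 = 127357/3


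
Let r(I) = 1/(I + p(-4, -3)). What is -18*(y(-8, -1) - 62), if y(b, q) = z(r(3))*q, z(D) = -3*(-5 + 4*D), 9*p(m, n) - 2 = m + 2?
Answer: 1314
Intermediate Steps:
p(m, n) = 4/9 + m/9 (p(m, n) = 2/9 + (m + 2)/9 = 2/9 + (2 + m)/9 = 2/9 + (2/9 + m/9) = 4/9 + m/9)
r(I) = 1/I (r(I) = 1/(I + (4/9 + (⅑)*(-4))) = 1/(I + (4/9 - 4/9)) = 1/(I + 0) = 1/I)
z(D) = 15 - 12*D
y(b, q) = 11*q (y(b, q) = (15 - 12/3)*q = (15 - 12*⅓)*q = (15 - 4)*q = 11*q)
-18*(y(-8, -1) - 62) = -18*(11*(-1) - 62) = -18*(-11 - 62) = -18*(-73) = 1314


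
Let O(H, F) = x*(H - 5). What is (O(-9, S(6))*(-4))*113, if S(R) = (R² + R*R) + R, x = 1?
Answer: 6328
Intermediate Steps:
S(R) = R + 2*R² (S(R) = (R² + R²) + R = 2*R² + R = R + 2*R²)
O(H, F) = -5 + H (O(H, F) = 1*(H - 5) = 1*(-5 + H) = -5 + H)
(O(-9, S(6))*(-4))*113 = ((-5 - 9)*(-4))*113 = -14*(-4)*113 = 56*113 = 6328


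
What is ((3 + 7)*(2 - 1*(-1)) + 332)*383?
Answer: 138646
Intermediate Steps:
((3 + 7)*(2 - 1*(-1)) + 332)*383 = (10*(2 + 1) + 332)*383 = (10*3 + 332)*383 = (30 + 332)*383 = 362*383 = 138646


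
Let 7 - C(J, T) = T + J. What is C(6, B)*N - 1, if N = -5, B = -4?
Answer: -26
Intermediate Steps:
C(J, T) = 7 - J - T (C(J, T) = 7 - (T + J) = 7 - (J + T) = 7 + (-J - T) = 7 - J - T)
C(6, B)*N - 1 = (7 - 1*6 - 1*(-4))*(-5) - 1 = (7 - 6 + 4)*(-5) - 1 = 5*(-5) - 1 = -25 - 1 = -26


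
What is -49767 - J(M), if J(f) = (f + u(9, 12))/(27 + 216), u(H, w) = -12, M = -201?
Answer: -4031056/81 ≈ -49766.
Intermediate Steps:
J(f) = -4/81 + f/243 (J(f) = (f - 12)/(27 + 216) = (-12 + f)/243 = -4/81 + f/243)
-49767 - J(M) = -49767 - (-4/81 + (1/243)*(-201)) = -49767 - (-4/81 - 67/81) = -49767 - 1*(-71/81) = -49767 + 71/81 = -4031056/81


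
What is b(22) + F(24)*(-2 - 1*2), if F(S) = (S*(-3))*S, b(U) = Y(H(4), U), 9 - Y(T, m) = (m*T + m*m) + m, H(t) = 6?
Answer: 6283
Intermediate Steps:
Y(T, m) = 9 - m - m**2 - T*m (Y(T, m) = 9 - ((m*T + m*m) + m) = 9 - ((T*m + m**2) + m) = 9 - ((m**2 + T*m) + m) = 9 - (m + m**2 + T*m) = 9 + (-m - m**2 - T*m) = 9 - m - m**2 - T*m)
b(U) = 9 - U**2 - 7*U (b(U) = 9 - U - U**2 - 1*6*U = 9 - U - U**2 - 6*U = 9 - U**2 - 7*U)
F(S) = -3*S**2 (F(S) = (-3*S)*S = -3*S**2)
b(22) + F(24)*(-2 - 1*2) = (9 - 1*22**2 - 7*22) + (-3*24**2)*(-2 - 1*2) = (9 - 1*484 - 154) + (-3*576)*(-2 - 2) = (9 - 484 - 154) - 1728*(-4) = -629 + 6912 = 6283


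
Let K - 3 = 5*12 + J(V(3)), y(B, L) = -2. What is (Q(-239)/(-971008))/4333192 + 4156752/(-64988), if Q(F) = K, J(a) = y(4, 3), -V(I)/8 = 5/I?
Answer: -4372450119391231835/68360293892667392 ≈ -63.962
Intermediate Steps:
V(I) = -40/I
J(a) = -2
K = 61 (K = 3 + (5*12 - 2) = 3 + (60 - 2) = 3 + 58 = 61)
Q(F) = 61
(Q(-239)/(-971008))/4333192 + 4156752/(-64988) = (61/(-971008))/4333192 + 4156752/(-64988) = (61*(-1/971008))*(1/4333192) + 4156752*(-1/64988) = -61/971008*1/4333192 - 1039188/16247 = -61/4207564097536 - 1039188/16247 = -4372450119391231835/68360293892667392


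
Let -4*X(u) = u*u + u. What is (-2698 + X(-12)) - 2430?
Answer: -5161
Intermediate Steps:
X(u) = -u/4 - u²/4 (X(u) = -(u*u + u)/4 = -(u² + u)/4 = -(u + u²)/4 = -u/4 - u²/4)
(-2698 + X(-12)) - 2430 = (-2698 - ¼*(-12)*(1 - 12)) - 2430 = (-2698 - ¼*(-12)*(-11)) - 2430 = (-2698 - 33) - 2430 = -2731 - 2430 = -5161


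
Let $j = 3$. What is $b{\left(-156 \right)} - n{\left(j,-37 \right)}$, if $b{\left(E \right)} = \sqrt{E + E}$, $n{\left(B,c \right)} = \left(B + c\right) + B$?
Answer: $31 + 2 i \sqrt{78} \approx 31.0 + 17.664 i$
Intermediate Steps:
$n{\left(B,c \right)} = c + 2 B$
$b{\left(E \right)} = \sqrt{2} \sqrt{E}$ ($b{\left(E \right)} = \sqrt{2 E} = \sqrt{2} \sqrt{E}$)
$b{\left(-156 \right)} - n{\left(j,-37 \right)} = \sqrt{2} \sqrt{-156} - \left(-37 + 2 \cdot 3\right) = \sqrt{2} \cdot 2 i \sqrt{39} - \left(-37 + 6\right) = 2 i \sqrt{78} - -31 = 2 i \sqrt{78} + 31 = 31 + 2 i \sqrt{78}$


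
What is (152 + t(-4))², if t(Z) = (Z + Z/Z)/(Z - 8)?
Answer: 370881/16 ≈ 23180.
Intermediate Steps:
t(Z) = (1 + Z)/(-8 + Z) (t(Z) = (Z + 1)/(-8 + Z) = (1 + Z)/(-8 + Z))
(152 + t(-4))² = (152 + (1 - 4)/(-8 - 4))² = (152 - 3/(-12))² = (152 - 1/12*(-3))² = (152 + ¼)² = (609/4)² = 370881/16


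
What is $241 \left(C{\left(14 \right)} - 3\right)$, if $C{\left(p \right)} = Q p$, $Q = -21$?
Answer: $-71577$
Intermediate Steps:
$C{\left(p \right)} = - 21 p$
$241 \left(C{\left(14 \right)} - 3\right) = 241 \left(\left(-21\right) 14 - 3\right) = 241 \left(-294 - 3\right) = 241 \left(-297\right) = -71577$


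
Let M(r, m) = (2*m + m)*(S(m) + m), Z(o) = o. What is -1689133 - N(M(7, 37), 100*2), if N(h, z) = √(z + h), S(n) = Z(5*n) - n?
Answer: -1689133 - √20735 ≈ -1.6893e+6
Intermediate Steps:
S(n) = 4*n (S(n) = 5*n - n = 4*n)
M(r, m) = 15*m² (M(r, m) = (2*m + m)*(4*m + m) = (3*m)*(5*m) = 15*m²)
N(h, z) = √(h + z)
-1689133 - N(M(7, 37), 100*2) = -1689133 - √(15*37² + 100*2) = -1689133 - √(15*1369 + 200) = -1689133 - √(20535 + 200) = -1689133 - √20735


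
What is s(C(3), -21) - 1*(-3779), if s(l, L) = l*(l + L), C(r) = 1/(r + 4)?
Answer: 185025/49 ≈ 3776.0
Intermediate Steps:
C(r) = 1/(4 + r)
s(l, L) = l*(L + l)
s(C(3), -21) - 1*(-3779) = (-21 + 1/(4 + 3))/(4 + 3) - 1*(-3779) = (-21 + 1/7)/7 + 3779 = (-21 + ⅐)/7 + 3779 = (⅐)*(-146/7) + 3779 = -146/49 + 3779 = 185025/49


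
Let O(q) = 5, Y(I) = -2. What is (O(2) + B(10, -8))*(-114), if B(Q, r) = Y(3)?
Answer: -342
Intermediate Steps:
B(Q, r) = -2
(O(2) + B(10, -8))*(-114) = (5 - 2)*(-114) = 3*(-114) = -342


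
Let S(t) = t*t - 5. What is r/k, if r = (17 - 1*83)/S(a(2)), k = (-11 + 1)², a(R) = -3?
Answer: -33/200 ≈ -0.16500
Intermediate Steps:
S(t) = -5 + t² (S(t) = t² - 5 = -5 + t²)
k = 100 (k = (-10)² = 100)
r = -33/2 (r = (17 - 1*83)/(-5 + (-3)²) = (17 - 83)/(-5 + 9) = -66/4 = -66*¼ = -33/2 ≈ -16.500)
r/k = -33/2/100 = -33/2*1/100 = -33/200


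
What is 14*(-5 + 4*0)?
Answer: -70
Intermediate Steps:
14*(-5 + 4*0) = 14*(-5 + 0) = 14*(-5) = -70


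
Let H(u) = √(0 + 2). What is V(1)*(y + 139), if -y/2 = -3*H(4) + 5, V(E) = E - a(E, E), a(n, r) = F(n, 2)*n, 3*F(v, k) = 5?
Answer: -86 - 4*√2 ≈ -91.657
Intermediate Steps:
F(v, k) = 5/3 (F(v, k) = (⅓)*5 = 5/3)
a(n, r) = 5*n/3
H(u) = √2
V(E) = -2*E/3 (V(E) = E - 5*E/3 = -2*E/3)
y = -10 + 6*√2 (y = -2*(-3*√2 + 5) = -2*(5 - 3*√2) = -10 + 6*√2 ≈ -1.5147)
V(1)*(y + 139) = (-⅔*1)*((-10 + 6*√2) + 139) = -2*(129 + 6*√2)/3 = -86 - 4*√2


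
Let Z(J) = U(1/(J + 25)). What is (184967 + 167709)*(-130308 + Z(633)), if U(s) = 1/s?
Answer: -45724443400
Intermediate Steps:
Z(J) = 25 + J (Z(J) = 1/(1/(J + 25)) = 1/(1/(25 + J)) = 25 + J)
(184967 + 167709)*(-130308 + Z(633)) = (184967 + 167709)*(-130308 + (25 + 633)) = 352676*(-130308 + 658) = 352676*(-129650) = -45724443400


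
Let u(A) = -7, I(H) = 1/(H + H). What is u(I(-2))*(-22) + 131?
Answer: 285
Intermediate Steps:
I(H) = 1/(2*H)
u(I(-2))*(-22) + 131 = -7*(-22) + 131 = 154 + 131 = 285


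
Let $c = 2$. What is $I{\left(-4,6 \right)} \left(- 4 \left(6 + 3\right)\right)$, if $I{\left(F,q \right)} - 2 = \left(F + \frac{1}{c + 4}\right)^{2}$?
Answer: $-601$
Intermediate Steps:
$I{\left(F,q \right)} = 2 + \left(\frac{1}{6} + F\right)^{2}$ ($I{\left(F,q \right)} = 2 + \left(F + \frac{1}{2 + 4}\right)^{2} = 2 + \left(F + \frac{1}{6}\right)^{2} = 2 + \left(\frac{1}{6} + F\right)^{2}$)
$I{\left(-4,6 \right)} \left(- 4 \left(6 + 3\right)\right) = \left(2 + \frac{\left(1 + 6 \left(-4\right)\right)^{2}}{36}\right) \left(- 4 \left(6 + 3\right)\right) = \left(2 + \frac{\left(1 - 24\right)^{2}}{36}\right) \left(\left(-4\right) 9\right) = \left(2 + \frac{\left(-23\right)^{2}}{36}\right) \left(-36\right) = \left(2 + \frac{1}{36} \cdot 529\right) \left(-36\right) = \left(2 + \frac{529}{36}\right) \left(-36\right) = \frac{601}{36} \left(-36\right) = -601$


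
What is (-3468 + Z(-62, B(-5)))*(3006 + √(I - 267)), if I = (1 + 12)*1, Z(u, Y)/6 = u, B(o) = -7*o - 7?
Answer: -11543040 - 3840*I*√254 ≈ -1.1543e+7 - 61200.0*I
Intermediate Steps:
B(o) = -7 - 7*o
Z(u, Y) = 6*u
I = 13 (I = 13*1 = 13)
(-3468 + Z(-62, B(-5)))*(3006 + √(I - 267)) = (-3468 + 6*(-62))*(3006 + √(13 - 267)) = (-3468 - 372)*(3006 + √(-254)) = -3840*(3006 + I*√254) = -11543040 - 3840*I*√254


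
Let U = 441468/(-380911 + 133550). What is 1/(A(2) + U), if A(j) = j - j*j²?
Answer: -247361/1925634 ≈ -0.12846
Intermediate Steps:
A(j) = j - j³
U = -441468/247361 (U = 441468/(-247361) = 441468*(-1/247361) = -441468/247361 ≈ -1.7847)
1/(A(2) + U) = 1/((2 - 1*2³) - 441468/247361) = 1/((2 - 1*8) - 441468/247361) = 1/((2 - 8) - 441468/247361) = 1/(-6 - 441468/247361) = 1/(-1925634/247361) = -247361/1925634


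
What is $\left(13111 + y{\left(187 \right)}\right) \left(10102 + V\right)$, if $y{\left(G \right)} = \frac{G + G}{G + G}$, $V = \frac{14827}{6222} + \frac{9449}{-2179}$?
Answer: $\frac{897737898596836}{6778869} \approx 1.3243 \cdot 10^{8}$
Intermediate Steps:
$V = - \frac{26483645}{13557738}$ ($V = 14827 \cdot \frac{1}{6222} + 9449 \left(- \frac{1}{2179}\right) = \frac{14827}{6222} - \frac{9449}{2179} = - \frac{26483645}{13557738} \approx -1.9534$)
$y{\left(G \right)} = 1$ ($y{\left(G \right)} = \frac{2 G}{2 G} = 2 G \frac{1}{2 G} = 1$)
$\left(13111 + y{\left(187 \right)}\right) \left(10102 + V\right) = \left(13111 + 1\right) \left(10102 - \frac{26483645}{13557738}\right) = 13112 \cdot \frac{136933785631}{13557738} = \frac{897737898596836}{6778869}$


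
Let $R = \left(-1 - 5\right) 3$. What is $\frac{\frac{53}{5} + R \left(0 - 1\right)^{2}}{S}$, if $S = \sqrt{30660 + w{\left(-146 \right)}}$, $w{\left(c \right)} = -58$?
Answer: $- \frac{37 \sqrt{30602}}{153010} \approx -0.042302$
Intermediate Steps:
$R = -18$ ($R = \left(-6\right) 3 = -18$)
$S = \sqrt{30602}$ ($S = \sqrt{30660 - 58} = \sqrt{30602} \approx 174.93$)
$\frac{\frac{53}{5} + R \left(0 - 1\right)^{2}}{S} = \frac{\frac{53}{5} - 18 \left(0 - 1\right)^{2}}{\sqrt{30602}} = \left(53 \cdot \frac{1}{5} - 18 \left(-1\right)^{2}\right) \frac{\sqrt{30602}}{30602} = \left(\frac{53}{5} - 18\right) \frac{\sqrt{30602}}{30602} = - \frac{37 \frac{\sqrt{30602}}{30602}}{5} = - \frac{37 \sqrt{30602}}{153010}$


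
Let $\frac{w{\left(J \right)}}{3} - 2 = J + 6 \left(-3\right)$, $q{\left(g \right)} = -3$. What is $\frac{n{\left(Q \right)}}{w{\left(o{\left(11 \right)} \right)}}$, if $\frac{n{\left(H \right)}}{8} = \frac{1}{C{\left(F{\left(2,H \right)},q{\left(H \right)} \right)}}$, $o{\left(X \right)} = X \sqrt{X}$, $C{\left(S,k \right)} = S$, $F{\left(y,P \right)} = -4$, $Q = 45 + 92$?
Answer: $- \frac{32}{3225} - \frac{22 \sqrt{11}}{3225} \approx -0.032548$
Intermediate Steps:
$Q = 137$
$o{\left(X \right)} = X^{\frac{3}{2}}$
$w{\left(J \right)} = -48 + 3 J$ ($w{\left(J \right)} = 6 + 3 \left(J + 6 \left(-3\right)\right) = 6 + 3 \left(J - 18\right) = 6 + 3 \left(-18 + J\right) = 6 + \left(-54 + 3 J\right) = -48 + 3 J$)
$n{\left(H \right)} = -2$ ($n{\left(H \right)} = \frac{8}{-4} = 8 \left(- \frac{1}{4}\right) = -2$)
$\frac{n{\left(Q \right)}}{w{\left(o{\left(11 \right)} \right)}} = - \frac{2}{-48 + 3 \cdot 11^{\frac{3}{2}}} = - \frac{2}{-48 + 3 \cdot 11 \sqrt{11}} = - \frac{2}{-48 + 33 \sqrt{11}}$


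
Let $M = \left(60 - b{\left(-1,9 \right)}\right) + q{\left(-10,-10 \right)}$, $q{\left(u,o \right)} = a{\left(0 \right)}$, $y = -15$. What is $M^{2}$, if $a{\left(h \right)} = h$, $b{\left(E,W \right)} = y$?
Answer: $5625$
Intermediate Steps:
$b{\left(E,W \right)} = -15$
$q{\left(u,o \right)} = 0$
$M = 75$ ($M = \left(60 - -15\right) + 0 = \left(60 + 15\right) + 0 = 75 + 0 = 75$)
$M^{2} = 75^{2} = 5625$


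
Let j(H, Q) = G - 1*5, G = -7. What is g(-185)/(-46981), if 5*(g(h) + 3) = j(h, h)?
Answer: 27/234905 ≈ 0.00011494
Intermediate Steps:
j(H, Q) = -12 (j(H, Q) = -7 - 1*5 = -7 - 5 = -12)
g(h) = -27/5 (g(h) = -3 + (⅕)*(-12) = -3 - 12/5 = -27/5)
g(-185)/(-46981) = -27/5/(-46981) = -27/5*(-1/46981) = 27/234905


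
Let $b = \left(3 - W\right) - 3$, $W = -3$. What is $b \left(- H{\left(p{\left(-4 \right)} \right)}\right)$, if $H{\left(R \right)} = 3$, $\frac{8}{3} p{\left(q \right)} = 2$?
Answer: $-9$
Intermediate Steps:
$p{\left(q \right)} = \frac{3}{4}$ ($p{\left(q \right)} = \frac{3}{8} \cdot 2 = \frac{3}{4}$)
$b = 3$ ($b = \left(3 - -3\right) - 3 = \left(3 + 3\right) - 3 = 6 - 3 = 3$)
$b \left(- H{\left(p{\left(-4 \right)} \right)}\right) = 3 \left(\left(-1\right) 3\right) = 3 \left(-3\right) = -9$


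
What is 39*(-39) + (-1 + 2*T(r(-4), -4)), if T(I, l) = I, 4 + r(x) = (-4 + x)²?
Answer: -1402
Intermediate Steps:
r(x) = -4 + (-4 + x)²
39*(-39) + (-1 + 2*T(r(-4), -4)) = 39*(-39) + (-1 + 2*(-4 + (-4 - 4)²)) = -1521 + (-1 + 2*(-4 + (-8)²)) = -1521 + (-1 + 2*(-4 + 64)) = -1521 + (-1 + 2*60) = -1521 + (-1 + 120) = -1521 + 119 = -1402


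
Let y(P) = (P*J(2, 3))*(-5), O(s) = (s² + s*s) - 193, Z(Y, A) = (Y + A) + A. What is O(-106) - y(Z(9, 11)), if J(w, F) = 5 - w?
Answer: 22744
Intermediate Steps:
Z(Y, A) = Y + 2*A (Z(Y, A) = (A + Y) + A = Y + 2*A)
O(s) = -193 + 2*s² (O(s) = (s² + s²) - 193 = 2*s² - 193 = -193 + 2*s²)
y(P) = -15*P (y(P) = (P*(5 - 1*2))*(-5) = (P*(5 - 2))*(-5) = (P*3)*(-5) = (3*P)*(-5) = -15*P)
O(-106) - y(Z(9, 11)) = (-193 + 2*(-106)²) - (-15)*(9 + 2*11) = (-193 + 2*11236) - (-15)*(9 + 22) = (-193 + 22472) - (-15)*31 = 22279 - 1*(-465) = 22279 + 465 = 22744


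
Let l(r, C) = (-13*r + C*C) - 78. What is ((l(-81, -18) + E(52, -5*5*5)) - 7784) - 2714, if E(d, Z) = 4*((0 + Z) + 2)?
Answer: -9691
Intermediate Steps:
l(r, C) = -78 + C**2 - 13*r (l(r, C) = (-13*r + C**2) - 78 = (C**2 - 13*r) - 78 = -78 + C**2 - 13*r)
E(d, Z) = 8 + 4*Z (E(d, Z) = 4*(Z + 2) = 4*(2 + Z) = 8 + 4*Z)
((l(-81, -18) + E(52, -5*5*5)) - 7784) - 2714 = (((-78 + (-18)**2 - 13*(-81)) + (8 + 4*(-5*5*5))) - 7784) - 2714 = (((-78 + 324 + 1053) + (8 + 4*(-25*5))) - 7784) - 2714 = ((1299 + (8 + 4*(-125))) - 7784) - 2714 = ((1299 + (8 - 500)) - 7784) - 2714 = ((1299 - 492) - 7784) - 2714 = (807 - 7784) - 2714 = -6977 - 2714 = -9691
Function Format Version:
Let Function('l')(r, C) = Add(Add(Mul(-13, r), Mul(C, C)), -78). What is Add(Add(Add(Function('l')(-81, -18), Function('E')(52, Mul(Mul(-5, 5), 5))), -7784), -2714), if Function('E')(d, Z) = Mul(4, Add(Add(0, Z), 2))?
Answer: -9691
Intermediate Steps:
Function('l')(r, C) = Add(-78, Pow(C, 2), Mul(-13, r)) (Function('l')(r, C) = Add(Add(Mul(-13, r), Pow(C, 2)), -78) = Add(Add(Pow(C, 2), Mul(-13, r)), -78) = Add(-78, Pow(C, 2), Mul(-13, r)))
Function('E')(d, Z) = Add(8, Mul(4, Z)) (Function('E')(d, Z) = Mul(4, Add(Z, 2)) = Mul(4, Add(2, Z)) = Add(8, Mul(4, Z)))
Add(Add(Add(Function('l')(-81, -18), Function('E')(52, Mul(Mul(-5, 5), 5))), -7784), -2714) = Add(Add(Add(Add(-78, Pow(-18, 2), Mul(-13, -81)), Add(8, Mul(4, Mul(Mul(-5, 5), 5)))), -7784), -2714) = Add(Add(Add(Add(-78, 324, 1053), Add(8, Mul(4, Mul(-25, 5)))), -7784), -2714) = Add(Add(Add(1299, Add(8, Mul(4, -125))), -7784), -2714) = Add(Add(Add(1299, Add(8, -500)), -7784), -2714) = Add(Add(Add(1299, -492), -7784), -2714) = Add(Add(807, -7784), -2714) = Add(-6977, -2714) = -9691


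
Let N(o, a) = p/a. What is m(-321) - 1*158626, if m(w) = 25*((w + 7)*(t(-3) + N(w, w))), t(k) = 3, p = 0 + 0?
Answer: -182176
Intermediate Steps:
p = 0
N(o, a) = 0 (N(o, a) = 0/a = 0)
m(w) = 525 + 75*w (m(w) = 25*((w + 7)*(3 + 0)) = 25*((7 + w)*3) = 25*(21 + 3*w) = 525 + 75*w)
m(-321) - 1*158626 = (525 + 75*(-321)) - 1*158626 = (525 - 24075) - 158626 = -23550 - 158626 = -182176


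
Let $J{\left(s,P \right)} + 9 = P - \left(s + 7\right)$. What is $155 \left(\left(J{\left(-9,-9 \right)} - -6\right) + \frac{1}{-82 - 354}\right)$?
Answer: $- \frac{675955}{436} \approx -1550.4$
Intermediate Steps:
$J{\left(s,P \right)} = -16 + P - s$ ($J{\left(s,P \right)} = -9 - \left(7 + s - P\right) = -16 + P - s$)
$155 \left(\left(J{\left(-9,-9 \right)} - -6\right) + \frac{1}{-82 - 354}\right) = 155 \left(\left(\left(-16 - 9 - -9\right) - -6\right) + \frac{1}{-82 - 354}\right) = 155 \left(\left(\left(-16 - 9 + 9\right) + 6\right) + \frac{1}{-436}\right) = 155 \left(\left(-16 + 6\right) - \frac{1}{436}\right) = 155 \left(-10 - \frac{1}{436}\right) = 155 \left(- \frac{4361}{436}\right) = - \frac{675955}{436}$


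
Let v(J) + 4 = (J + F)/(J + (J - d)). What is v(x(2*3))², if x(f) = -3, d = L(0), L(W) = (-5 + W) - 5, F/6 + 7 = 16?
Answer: 1225/16 ≈ 76.563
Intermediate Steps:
F = 54 (F = -42 + 6*16 = -42 + 96 = 54)
L(W) = -10 + W
d = -10 (d = -10 + 0 = -10)
v(J) = -4 + (54 + J)/(10 + 2*J) (v(J) = -4 + (J + 54)/(J + (J - 1*(-10))) = -4 + (54 + J)/(J + (J + 10)) = -4 + (54 + J)/(J + (10 + J)) = -4 + (54 + J)/(10 + 2*J))
v(x(2*3))² = (7*(2 - 1*(-3))/(2*(5 - 3)))² = ((7/2)*(2 + 3)/2)² = ((7/2)*(½)*5)² = (35/4)² = 1225/16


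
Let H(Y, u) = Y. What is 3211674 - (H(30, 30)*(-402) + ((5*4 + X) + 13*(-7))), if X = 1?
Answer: 3223804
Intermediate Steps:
3211674 - (H(30, 30)*(-402) + ((5*4 + X) + 13*(-7))) = 3211674 - (30*(-402) + ((5*4 + 1) + 13*(-7))) = 3211674 - (-12060 + ((20 + 1) - 91)) = 3211674 - (-12060 + (21 - 91)) = 3211674 - (-12060 - 70) = 3211674 - 1*(-12130) = 3211674 + 12130 = 3223804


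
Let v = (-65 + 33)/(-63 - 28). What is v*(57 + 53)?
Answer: 3520/91 ≈ 38.681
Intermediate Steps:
v = 32/91 (v = -32/(-91) = -32*(-1/91) = 32/91 ≈ 0.35165)
v*(57 + 53) = 32*(57 + 53)/91 = (32/91)*110 = 3520/91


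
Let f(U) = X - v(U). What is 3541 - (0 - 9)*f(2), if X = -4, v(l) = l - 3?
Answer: 3514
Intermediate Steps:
v(l) = -3 + l
f(U) = -1 - U (f(U) = -4 - (-3 + U) = -4 + (3 - U) = -1 - U)
3541 - (0 - 9)*f(2) = 3541 - (0 - 9)*(-1 - 1*2) = 3541 - (-9)*(-1 - 2) = 3541 - (-9)*(-3) = 3541 - 1*27 = 3541 - 27 = 3514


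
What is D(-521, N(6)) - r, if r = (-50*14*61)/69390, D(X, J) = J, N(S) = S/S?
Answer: 11209/6939 ≈ 1.6154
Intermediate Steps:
N(S) = 1
r = -4270/6939 (r = -700*61*(1/69390) = -42700*1/69390 = -4270/6939 ≈ -0.61536)
D(-521, N(6)) - r = 1 - 1*(-4270/6939) = 1 + 4270/6939 = 11209/6939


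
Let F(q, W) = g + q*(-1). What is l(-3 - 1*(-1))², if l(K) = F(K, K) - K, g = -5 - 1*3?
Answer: 16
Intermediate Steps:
g = -8 (g = -5 - 3 = -8)
F(q, W) = -8 - q (F(q, W) = -8 + q*(-1) = -8 - q)
l(K) = -8 - 2*K (l(K) = (-8 - K) - K = -8 - 2*K)
l(-3 - 1*(-1))² = (-8 - 2*(-3 - 1*(-1)))² = (-8 - 2*(-3 + 1))² = (-8 - 2*(-2))² = (-8 + 4)² = (-4)² = 16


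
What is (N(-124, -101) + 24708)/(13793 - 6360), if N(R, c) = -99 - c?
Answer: 24710/7433 ≈ 3.3244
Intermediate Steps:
(N(-124, -101) + 24708)/(13793 - 6360) = ((-99 - 1*(-101)) + 24708)/(13793 - 6360) = ((-99 + 101) + 24708)/7433 = (2 + 24708)*(1/7433) = 24710*(1/7433) = 24710/7433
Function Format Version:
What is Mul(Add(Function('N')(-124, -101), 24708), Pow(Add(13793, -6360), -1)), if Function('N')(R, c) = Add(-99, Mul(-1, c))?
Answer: Rational(24710, 7433) ≈ 3.3244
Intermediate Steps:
Mul(Add(Function('N')(-124, -101), 24708), Pow(Add(13793, -6360), -1)) = Mul(Add(Add(-99, Mul(-1, -101)), 24708), Pow(Add(13793, -6360), -1)) = Mul(Add(Add(-99, 101), 24708), Pow(7433, -1)) = Mul(Add(2, 24708), Rational(1, 7433)) = Mul(24710, Rational(1, 7433)) = Rational(24710, 7433)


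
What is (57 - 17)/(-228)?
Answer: -10/57 ≈ -0.17544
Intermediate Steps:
(57 - 17)/(-228) = 40*(-1/228) = -10/57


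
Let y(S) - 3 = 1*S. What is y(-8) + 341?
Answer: 336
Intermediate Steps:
y(S) = 3 + S (y(S) = 3 + 1*S = 3 + S)
y(-8) + 341 = (3 - 8) + 341 = -5 + 341 = 336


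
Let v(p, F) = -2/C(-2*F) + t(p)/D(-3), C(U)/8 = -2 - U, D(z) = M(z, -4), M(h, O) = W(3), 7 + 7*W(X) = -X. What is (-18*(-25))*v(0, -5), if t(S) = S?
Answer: 75/8 ≈ 9.3750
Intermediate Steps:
W(X) = -1 - X/7 (W(X) = -1 + (-X)/7 = -1 - X/7)
M(h, O) = -10/7 (M(h, O) = -1 - ⅐*3 = -1 - 3/7 = -10/7)
D(z) = -10/7
C(U) = -16 - 8*U (C(U) = 8*(-2 - U) = -16 - 8*U)
v(p, F) = -2/(-16 + 16*F) - 7*p/10 (v(p, F) = -2/(-16 - (-16)*F) + p/(-10/7) = -2/(-16 + 16*F) + p*(-7/10) = -2/(-16 + 16*F) - 7*p/10)
(-18*(-25))*v(0, -5) = (-18*(-25))*((5 - 28*0*(1 - 1*(-5)))/(40*(1 - 1*(-5)))) = 450*((5 - 28*0*(1 + 5))/(40*(1 + 5))) = 450*((1/40)*(5 - 28*0*6)/6) = 450*((1/40)*(⅙)*(5 + 0)) = 450*((1/40)*(⅙)*5) = 450*(1/48) = 75/8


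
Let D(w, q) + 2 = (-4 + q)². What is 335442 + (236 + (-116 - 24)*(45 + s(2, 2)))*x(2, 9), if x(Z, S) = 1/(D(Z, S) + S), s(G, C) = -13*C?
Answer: 1341465/4 ≈ 3.3537e+5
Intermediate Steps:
D(w, q) = -2 + (-4 + q)²
x(Z, S) = 1/(-2 + S + (-4 + S)²) (x(Z, S) = 1/((-2 + (-4 + S)²) + S) = 1/(-2 + S + (-4 + S)²))
335442 + (236 + (-116 - 24)*(45 + s(2, 2)))*x(2, 9) = 335442 + (236 + (-116 - 24)*(45 - 13*2))/(-2 + 9 + (-4 + 9)²) = 335442 + (236 - 140*(45 - 26))/(-2 + 9 + 5²) = 335442 + (236 - 140*19)/(-2 + 9 + 25) = 335442 + (236 - 2660)/32 = 335442 - 2424*1/32 = 335442 - 303/4 = 1341465/4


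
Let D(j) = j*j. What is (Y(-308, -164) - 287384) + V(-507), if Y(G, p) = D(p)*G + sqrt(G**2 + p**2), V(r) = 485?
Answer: -8570867 + 4*sqrt(7610) ≈ -8.5705e+6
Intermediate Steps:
D(j) = j**2
Y(G, p) = sqrt(G**2 + p**2) + G*p**2 (Y(G, p) = p**2*G + sqrt(G**2 + p**2) = G*p**2 + sqrt(G**2 + p**2) = sqrt(G**2 + p**2) + G*p**2)
(Y(-308, -164) - 287384) + V(-507) = ((sqrt((-308)**2 + (-164)**2) - 308*(-164)**2) - 287384) + 485 = ((sqrt(94864 + 26896) - 308*26896) - 287384) + 485 = ((sqrt(121760) - 8283968) - 287384) + 485 = ((4*sqrt(7610) - 8283968) - 287384) + 485 = ((-8283968 + 4*sqrt(7610)) - 287384) + 485 = (-8571352 + 4*sqrt(7610)) + 485 = -8570867 + 4*sqrt(7610)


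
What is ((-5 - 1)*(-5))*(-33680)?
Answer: -1010400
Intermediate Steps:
((-5 - 1)*(-5))*(-33680) = -6*(-5)*(-33680) = 30*(-33680) = -1010400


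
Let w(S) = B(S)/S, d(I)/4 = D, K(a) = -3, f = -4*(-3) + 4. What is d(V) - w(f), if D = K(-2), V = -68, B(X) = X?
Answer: -13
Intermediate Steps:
f = 16 (f = 12 + 4 = 16)
D = -3
d(I) = -12 (d(I) = 4*(-3) = -12)
w(S) = 1 (w(S) = S/S = 1)
d(V) - w(f) = -12 - 1*1 = -12 - 1 = -13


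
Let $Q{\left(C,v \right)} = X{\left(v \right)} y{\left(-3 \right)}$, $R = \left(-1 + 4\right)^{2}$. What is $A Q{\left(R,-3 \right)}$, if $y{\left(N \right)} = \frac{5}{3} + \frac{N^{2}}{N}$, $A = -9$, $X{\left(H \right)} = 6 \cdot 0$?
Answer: $0$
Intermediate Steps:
$X{\left(H \right)} = 0$
$R = 9$ ($R = 3^{2} = 9$)
$y{\left(N \right)} = \frac{5}{3} + N$ ($y{\left(N \right)} = 5 \cdot \frac{1}{3} + N = \frac{5}{3} + N$)
$Q{\left(C,v \right)} = 0$ ($Q{\left(C,v \right)} = 0 \left(\frac{5}{3} - 3\right) = 0 \left(- \frac{4}{3}\right) = 0$)
$A Q{\left(R,-3 \right)} = \left(-9\right) 0 = 0$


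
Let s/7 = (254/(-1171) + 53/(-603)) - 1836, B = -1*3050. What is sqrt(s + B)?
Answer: I*sqrt(881081171861957)/235371 ≈ 126.11*I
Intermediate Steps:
B = -3050
s = -9076470851/706113 (s = 7*((254/(-1171) + 53/(-603)) - 1836) = 7*((254*(-1/1171) + 53*(-1/603)) - 1836) = 7*((-254/1171 - 53/603) - 1836) = 7*(-215225/706113 - 1836) = 7*(-1296638693/706113) = -9076470851/706113 ≈ -12854.)
sqrt(s + B) = sqrt(-9076470851/706113 - 3050) = sqrt(-11230115501/706113) = I*sqrt(881081171861957)/235371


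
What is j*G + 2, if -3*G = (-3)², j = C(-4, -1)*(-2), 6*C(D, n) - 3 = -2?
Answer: 3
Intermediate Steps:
C(D, n) = ⅙ (C(D, n) = ½ + (⅙)*(-2) = ½ - ⅓ = ⅙)
j = -⅓ (j = (⅙)*(-2) = -⅓ ≈ -0.33333)
G = -3 (G = -⅓*(-3)² = -⅓*9 = -3)
j*G + 2 = -⅓*(-3) + 2 = 1 + 2 = 3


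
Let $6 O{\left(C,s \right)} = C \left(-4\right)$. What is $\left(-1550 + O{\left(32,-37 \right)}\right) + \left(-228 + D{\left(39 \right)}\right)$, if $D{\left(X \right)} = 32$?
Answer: $- \frac{5302}{3} \approx -1767.3$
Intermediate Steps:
$O{\left(C,s \right)} = - \frac{2 C}{3}$ ($O{\left(C,s \right)} = \frac{C \left(-4\right)}{6} = \frac{\left(-4\right) C}{6} = - \frac{2 C}{3}$)
$\left(-1550 + O{\left(32,-37 \right)}\right) + \left(-228 + D{\left(39 \right)}\right) = \left(-1550 - \frac{64}{3}\right) + \left(-228 + 32\right) = \left(-1550 - \frac{64}{3}\right) - 196 = - \frac{4714}{3} - 196 = - \frac{5302}{3}$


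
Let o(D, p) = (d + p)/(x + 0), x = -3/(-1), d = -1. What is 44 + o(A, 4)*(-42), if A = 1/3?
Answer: 2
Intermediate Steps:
A = ⅓ ≈ 0.33333
x = 3 (x = -3*(-1) = 3)
o(D, p) = -⅓ + p/3 (o(D, p) = (-1 + p)/(3 + 0) = (-1 + p)/3 = (-1 + p)*(⅓) = -⅓ + p/3)
44 + o(A, 4)*(-42) = 44 + (-⅓ + (⅓)*4)*(-42) = 44 + (-⅓ + 4/3)*(-42) = 44 + 1*(-42) = 44 - 42 = 2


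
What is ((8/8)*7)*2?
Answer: 14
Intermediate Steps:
((8/8)*7)*2 = ((8*(1/8))*7)*2 = (1*7)*2 = 7*2 = 14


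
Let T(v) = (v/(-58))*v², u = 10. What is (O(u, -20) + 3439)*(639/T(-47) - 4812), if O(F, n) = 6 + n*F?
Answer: -1621069649430/103823 ≈ -1.5614e+7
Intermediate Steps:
T(v) = -v³/58 (T(v) = (v*(-1/58))*v² = (-v/58)*v² = -v³/58)
O(F, n) = 6 + F*n
(O(u, -20) + 3439)*(639/T(-47) - 4812) = ((6 + 10*(-20)) + 3439)*(639/((-1/58*(-47)³)) - 4812) = ((6 - 200) + 3439)*(639/((-1/58*(-103823))) - 4812) = (-194 + 3439)*(639/(103823/58) - 4812) = 3245*(639*(58/103823) - 4812) = 3245*(37062/103823 - 4812) = 3245*(-499559214/103823) = -1621069649430/103823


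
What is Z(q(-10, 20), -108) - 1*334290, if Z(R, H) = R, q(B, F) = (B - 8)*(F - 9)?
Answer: -334488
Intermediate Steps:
q(B, F) = (-9 + F)*(-8 + B) (q(B, F) = (-8 + B)*(-9 + F) = (-9 + F)*(-8 + B))
Z(q(-10, 20), -108) - 1*334290 = (72 - 9*(-10) - 8*20 - 10*20) - 1*334290 = (72 + 90 - 160 - 200) - 334290 = -198 - 334290 = -334488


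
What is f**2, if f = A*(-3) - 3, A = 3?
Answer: 144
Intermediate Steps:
f = -12 (f = 3*(-3) - 3 = -9 - 3 = -12)
f**2 = (-12)**2 = 144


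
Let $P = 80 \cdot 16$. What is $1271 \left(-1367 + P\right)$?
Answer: $-110577$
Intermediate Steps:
$P = 1280$
$1271 \left(-1367 + P\right) = 1271 \left(-1367 + 1280\right) = 1271 \left(-87\right) = -110577$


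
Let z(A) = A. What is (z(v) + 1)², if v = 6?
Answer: 49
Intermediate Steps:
(z(v) + 1)² = (6 + 1)² = 7² = 49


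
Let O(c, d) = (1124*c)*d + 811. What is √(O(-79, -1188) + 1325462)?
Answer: √106815921 ≈ 10335.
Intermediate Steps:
O(c, d) = 811 + 1124*c*d (O(c, d) = 1124*c*d + 811 = 811 + 1124*c*d)
√(O(-79, -1188) + 1325462) = √((811 + 1124*(-79)*(-1188)) + 1325462) = √((811 + 105489648) + 1325462) = √(105490459 + 1325462) = √106815921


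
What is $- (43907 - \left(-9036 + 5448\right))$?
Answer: $-47495$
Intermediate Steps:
$- (43907 - \left(-9036 + 5448\right)) = - (43907 - -3588) = - (43907 + 3588) = \left(-1\right) 47495 = -47495$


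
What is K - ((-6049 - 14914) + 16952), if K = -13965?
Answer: -9954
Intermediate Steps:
K - ((-6049 - 14914) + 16952) = -13965 - ((-6049 - 14914) + 16952) = -13965 - (-20963 + 16952) = -13965 - 1*(-4011) = -13965 + 4011 = -9954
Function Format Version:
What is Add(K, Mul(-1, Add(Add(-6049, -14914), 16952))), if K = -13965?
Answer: -9954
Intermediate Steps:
Add(K, Mul(-1, Add(Add(-6049, -14914), 16952))) = Add(-13965, Mul(-1, Add(Add(-6049, -14914), 16952))) = Add(-13965, Mul(-1, Add(-20963, 16952))) = Add(-13965, Mul(-1, -4011)) = Add(-13965, 4011) = -9954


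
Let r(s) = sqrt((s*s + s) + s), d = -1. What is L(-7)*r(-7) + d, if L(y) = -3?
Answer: -1 - 3*sqrt(35) ≈ -18.748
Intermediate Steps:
r(s) = sqrt(s**2 + 2*s) (r(s) = sqrt((s**2 + s) + s) = sqrt((s + s**2) + s) = sqrt(s**2 + 2*s))
L(-7)*r(-7) + d = -3*sqrt(35) - 1 = -1 - 3*sqrt(35)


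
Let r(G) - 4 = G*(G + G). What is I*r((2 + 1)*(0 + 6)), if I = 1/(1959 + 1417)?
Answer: 163/844 ≈ 0.19313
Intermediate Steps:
I = 1/3376 ≈ 0.00029621
r(G) = 4 + 2*G² (r(G) = 4 + G*(G + G) = 4 + G*(2*G) = 4 + 2*G²)
I*r((2 + 1)*(0 + 6)) = (4 + 2*((2 + 1)*(0 + 6))²)/3376 = (4 + 2*(3*6)²)/3376 = (4 + 2*18²)/3376 = (4 + 2*324)/3376 = (4 + 648)/3376 = (1/3376)*652 = 163/844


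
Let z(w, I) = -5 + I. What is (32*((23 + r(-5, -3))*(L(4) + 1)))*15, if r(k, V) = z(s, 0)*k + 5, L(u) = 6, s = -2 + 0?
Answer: 178080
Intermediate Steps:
s = -2
r(k, V) = 5 - 5*k (r(k, V) = (-5 + 0)*k + 5 = -5*k + 5 = 5 - 5*k)
(32*((23 + r(-5, -3))*(L(4) + 1)))*15 = (32*((23 + (5 - 5*(-5)))*(6 + 1)))*15 = (32*((23 + (5 + 25))*7))*15 = (32*((23 + 30)*7))*15 = (32*(53*7))*15 = (32*371)*15 = 11872*15 = 178080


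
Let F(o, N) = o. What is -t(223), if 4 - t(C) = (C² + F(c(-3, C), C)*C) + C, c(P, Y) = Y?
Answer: 99677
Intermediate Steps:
t(C) = 4 - C - 2*C² (t(C) = 4 - ((C² + C*C) + C) = 4 - ((C² + C²) + C) = 4 - (2*C² + C) = 4 - (C + 2*C²) = 4 + (-C - 2*C²) = 4 - C - 2*C²)
-t(223) = -(4 - 1*223 - 2*223²) = -(4 - 223 - 2*49729) = -(4 - 223 - 99458) = -1*(-99677) = 99677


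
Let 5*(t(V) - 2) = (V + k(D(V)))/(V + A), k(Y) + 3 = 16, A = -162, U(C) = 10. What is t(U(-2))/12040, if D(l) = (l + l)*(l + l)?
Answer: 1497/9150400 ≈ 0.00016360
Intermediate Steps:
D(l) = 4*l² (D(l) = (2*l)*(2*l) = 4*l²)
k(Y) = 13 (k(Y) = -3 + 16 = 13)
t(V) = 2 + (13 + V)/(5*(-162 + V)) (t(V) = 2 + ((V + 13)/(V - 162))/5 = 2 + ((13 + V)/(-162 + V))/5 = 2 + (13 + V)/(5*(-162 + V)))
t(U(-2))/12040 = ((-1607 + 11*10)/(5*(-162 + 10)))/12040 = ((⅕)*(-1607 + 110)/(-152))*(1/12040) = ((⅕)*(-1/152)*(-1497))*(1/12040) = (1497/760)*(1/12040) = 1497/9150400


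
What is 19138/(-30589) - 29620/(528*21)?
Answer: -279562081/84792708 ≈ -3.2970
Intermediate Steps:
19138/(-30589) - 29620/(528*21) = 19138*(-1/30589) - 29620/11088 = -19138/30589 - 29620*1/11088 = -19138/30589 - 7405/2772 = -279562081/84792708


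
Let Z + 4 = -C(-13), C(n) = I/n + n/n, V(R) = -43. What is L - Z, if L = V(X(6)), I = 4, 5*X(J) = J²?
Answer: -498/13 ≈ -38.308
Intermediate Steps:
X(J) = J²/5
C(n) = 1 + 4/n (C(n) = 4/n + n/n = 4/n + 1 = 1 + 4/n)
Z = -61/13 (Z = -4 - (4 - 13)/(-13) = -4 - (-1)*(-9)/13 = -4 - 1*9/13 = -4 - 9/13 = -61/13 ≈ -4.6923)
L = -43
L - Z = -43 - 1*(-61/13) = -43 + 61/13 = -498/13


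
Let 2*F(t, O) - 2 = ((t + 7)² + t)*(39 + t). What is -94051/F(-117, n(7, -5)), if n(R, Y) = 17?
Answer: 94051/467336 ≈ 0.20125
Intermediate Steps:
F(t, O) = 1 + (39 + t)*(t + (7 + t)²)/2 (F(t, O) = 1 + (((t + 7)² + t)*(39 + t))/2 = 1 + (((7 + t)² + t)*(39 + t))/2 = 1 + ((t + (7 + t)²)*(39 + t))/2 = 1 + ((39 + t)*(t + (7 + t)²))/2 = 1 + (39 + t)*(t + (7 + t)²)/2)
-94051/F(-117, n(7, -5)) = -94051/(1913/2 + (½)*(-117)³ + 27*(-117)² + 317*(-117)) = -94051/(1913/2 + (½)*(-1601613) + 27*13689 - 37089) = -94051/(1913/2 - 1601613/2 + 369603 - 37089) = -94051/(-467336) = -94051*(-1/467336) = 94051/467336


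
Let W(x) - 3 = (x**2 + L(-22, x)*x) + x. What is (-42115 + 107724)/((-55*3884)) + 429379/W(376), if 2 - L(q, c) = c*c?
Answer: -3569976482201/11325036315780 ≈ -0.31523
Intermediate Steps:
L(q, c) = 2 - c**2 (L(q, c) = 2 - c*c = 2 - c**2)
W(x) = 3 + x + x**2 + x*(2 - x**2) (W(x) = 3 + ((x**2 + (2 - x**2)*x) + x) = 3 + ((x**2 + x*(2 - x**2)) + x) = 3 + (x + x**2 + x*(2 - x**2)) = 3 + x + x**2 + x*(2 - x**2))
(-42115 + 107724)/((-55*3884)) + 429379/W(376) = (-42115 + 107724)/((-55*3884)) + 429379/(3 + 376**2 - 1*376**3 + 3*376) = 65609/(-213620) + 429379/(3 + 141376 - 1*53157376 + 1128) = 65609*(-1/213620) + 429379/(3 + 141376 - 53157376 + 1128) = -65609/213620 + 429379/(-53014869) = -65609/213620 + 429379*(-1/53014869) = -65609/213620 - 429379/53014869 = -3569976482201/11325036315780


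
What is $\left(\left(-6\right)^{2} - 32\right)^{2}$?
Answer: $16$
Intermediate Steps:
$\left(\left(-6\right)^{2} - 32\right)^{2} = \left(36 - 32\right)^{2} = 4^{2} = 16$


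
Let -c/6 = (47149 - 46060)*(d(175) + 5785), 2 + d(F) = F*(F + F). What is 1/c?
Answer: -1/437993622 ≈ -2.2831e-9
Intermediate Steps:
d(F) = -2 + 2*F² (d(F) = -2 + F*(F + F) = -2 + F*(2*F) = -2 + 2*F²)
c = -437993622 (c = -6*(47149 - 46060)*((-2 + 2*175²) + 5785) = -6534*((-2 + 2*30625) + 5785) = -6534*((-2 + 61250) + 5785) = -6534*(61248 + 5785) = -6534*67033 = -6*72998937 = -437993622)
1/c = 1/(-437993622) = -1/437993622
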